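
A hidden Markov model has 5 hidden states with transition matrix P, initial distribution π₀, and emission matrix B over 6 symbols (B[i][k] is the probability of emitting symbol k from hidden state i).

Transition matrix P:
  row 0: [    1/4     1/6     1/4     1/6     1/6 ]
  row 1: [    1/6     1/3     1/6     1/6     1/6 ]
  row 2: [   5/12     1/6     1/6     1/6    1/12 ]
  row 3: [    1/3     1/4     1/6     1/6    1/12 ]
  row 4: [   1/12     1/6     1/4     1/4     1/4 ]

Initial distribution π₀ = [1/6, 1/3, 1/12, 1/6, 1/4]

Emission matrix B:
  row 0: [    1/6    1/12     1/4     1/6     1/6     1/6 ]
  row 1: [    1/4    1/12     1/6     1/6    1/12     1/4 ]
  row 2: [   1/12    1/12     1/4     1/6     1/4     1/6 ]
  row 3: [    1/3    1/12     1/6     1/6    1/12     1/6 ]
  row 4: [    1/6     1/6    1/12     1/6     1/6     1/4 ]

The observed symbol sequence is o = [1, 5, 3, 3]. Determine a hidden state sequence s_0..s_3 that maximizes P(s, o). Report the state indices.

t=0: δ = [1.389e-02, 2.778e-02, 6.944e-03, 1.389e-02, 4.167e-02]  (obs o_0=1)
t=1: δ = [7.716e-04, 2.315e-03, 1.736e-03, 1.736e-03, 2.604e-03]  ψ = [1, 1, 4, 4, 4]  (obs o_1=5)
t=2: δ = [1.206e-04, 1.286e-04, 1.085e-04, 1.085e-04, 1.085e-04]  ψ = [2, 1, 4, 4, 4]  (obs o_2=3)
t=3: δ = [7.535e-06, 7.144e-06, 5.023e-06, 4.521e-06, 4.521e-06]  ψ = [2, 1, 0, 4, 4]  (obs o_3=3)
backtrack: best end state = 0; path = [4, 4, 2, 0]

path = [4, 4, 2, 0]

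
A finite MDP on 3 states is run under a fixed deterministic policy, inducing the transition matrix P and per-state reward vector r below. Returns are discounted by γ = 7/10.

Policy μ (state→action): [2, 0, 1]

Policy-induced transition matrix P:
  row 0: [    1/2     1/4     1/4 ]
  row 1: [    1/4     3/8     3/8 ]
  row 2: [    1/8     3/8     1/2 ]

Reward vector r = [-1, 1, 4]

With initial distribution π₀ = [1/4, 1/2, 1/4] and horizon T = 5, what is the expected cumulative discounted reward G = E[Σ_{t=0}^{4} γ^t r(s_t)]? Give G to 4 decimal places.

G = 4.0843

t=0: π = [0.2500, 0.5000, 0.2500], E[r] = 1.2500, γ^t·E[r] = 1.250000, running G = 1.250000
t=1: π = [0.2813, 0.3438, 0.3750], E[r] = 1.5625, γ^t·E[r] = 1.093750, running G = 2.343750
t=2: π = [0.2734, 0.3398, 0.3867], E[r] = 1.6133, γ^t·E[r] = 0.790508, running G = 3.134258
t=3: π = [0.2700, 0.3408, 0.3892], E[r] = 1.6274, γ^t·E[r] = 0.558212, running G = 3.692470
t=4: π = [0.2689, 0.3412, 0.3899], E[r] = 1.6320, γ^t·E[r] = 0.391833, running G = 4.084303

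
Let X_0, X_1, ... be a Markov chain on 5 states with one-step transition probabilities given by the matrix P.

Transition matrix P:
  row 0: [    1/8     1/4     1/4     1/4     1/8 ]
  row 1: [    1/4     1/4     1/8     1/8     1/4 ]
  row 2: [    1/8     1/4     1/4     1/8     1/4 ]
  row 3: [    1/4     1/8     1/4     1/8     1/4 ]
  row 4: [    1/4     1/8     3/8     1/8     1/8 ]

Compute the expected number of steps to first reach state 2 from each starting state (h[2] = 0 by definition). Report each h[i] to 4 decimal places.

First-step conditioning: h[2] = 0; for i ≠ 2, h[i] = 1 + Σ_k P[i][k]·h[k].
  h[0] = 1 + 1/8·h[0] + 1/4·h[1] + 1/4·h[3] + 1/8·h[4]
  h[1] = 1 + 1/4·h[0] + 1/4·h[1] + 1/8·h[3] + 1/4·h[4]
  h[3] = 1 + 1/4·h[0] + 1/8·h[1] + 1/8·h[3] + 1/4·h[4]
  h[4] = 1 + 1/4·h[0] + 1/8·h[1] + 1/8·h[3] + 1/8·h[4]
Solving the 4×4 linear system over states ≠ 2 gives exactly h = [4664/1147, 5184/1147, 0, 4536/1147, 4032/1147] (h[2] = 0 is the target).

h = [4.0663, 4.5196, 0.0000, 3.9547, 3.5153]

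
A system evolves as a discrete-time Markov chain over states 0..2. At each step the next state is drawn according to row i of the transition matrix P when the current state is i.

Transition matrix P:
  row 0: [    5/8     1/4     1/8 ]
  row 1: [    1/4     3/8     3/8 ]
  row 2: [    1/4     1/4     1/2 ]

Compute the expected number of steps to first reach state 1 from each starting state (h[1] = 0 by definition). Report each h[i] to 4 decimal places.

h = [4.0000, 0.0000, 4.0000]

First-step conditioning: h[1] = 0; for i ≠ 1, h[i] = 1 + Σ_k P[i][k]·h[k].
  h[0] = 1 + 5/8·h[0] + 1/8·h[2]
  h[2] = 1 + 1/4·h[0] + 1/2·h[2]
Solving the 2×2 linear system over states ≠ 1 gives exactly h = [4, 0, 4] (h[1] = 0 is the target).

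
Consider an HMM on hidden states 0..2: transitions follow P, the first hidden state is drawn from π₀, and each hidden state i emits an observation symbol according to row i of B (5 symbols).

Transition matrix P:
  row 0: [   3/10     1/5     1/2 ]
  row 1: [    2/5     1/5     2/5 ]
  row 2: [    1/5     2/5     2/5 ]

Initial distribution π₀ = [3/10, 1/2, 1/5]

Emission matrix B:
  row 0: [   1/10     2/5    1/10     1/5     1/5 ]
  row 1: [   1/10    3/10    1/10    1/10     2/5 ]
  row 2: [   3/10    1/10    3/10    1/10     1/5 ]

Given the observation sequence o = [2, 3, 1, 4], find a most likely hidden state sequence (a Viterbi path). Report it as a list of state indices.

path = [1, 0, 0, 2]

t=0: δ = [3.000e-02, 5.000e-02, 6.000e-02]  (obs o_0=2)
t=1: δ = [4.000e-03, 2.400e-03, 2.400e-03]  ψ = [1, 2, 2]  (obs o_1=3)
t=2: δ = [4.800e-04, 2.880e-04, 2.000e-04]  ψ = [0, 2, 0]  (obs o_2=1)
t=3: δ = [2.880e-05, 3.840e-05, 4.800e-05]  ψ = [0, 0, 0]  (obs o_3=4)
backtrack: best end state = 2; path = [1, 0, 0, 2]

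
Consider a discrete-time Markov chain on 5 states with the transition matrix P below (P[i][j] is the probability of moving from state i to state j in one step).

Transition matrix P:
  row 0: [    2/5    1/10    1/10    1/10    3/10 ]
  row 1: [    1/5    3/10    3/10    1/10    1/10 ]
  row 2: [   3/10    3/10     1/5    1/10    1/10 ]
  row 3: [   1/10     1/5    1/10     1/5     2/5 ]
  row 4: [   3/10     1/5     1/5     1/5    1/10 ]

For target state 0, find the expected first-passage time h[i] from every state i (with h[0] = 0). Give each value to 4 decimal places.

h = [0.0000, 4.4470, 4.0428, 4.9117, 4.0892]

First-step conditioning: h[0] = 0; for i ≠ 0, h[i] = 1 + Σ_k P[i][k]·h[k].
  h[1] = 1 + 3/10·h[1] + 3/10·h[2] + 1/10·h[3] + 1/10·h[4]
  h[2] = 1 + 3/10·h[1] + 1/5·h[2] + 1/10·h[3] + 1/10·h[4]
  h[3] = 1 + 1/5·h[1] + 1/10·h[2] + 1/5·h[3] + 2/5·h[4]
  h[4] = 1 + 1/5·h[1] + 1/5·h[2] + 1/5·h[3] + 1/10·h[4]
Solving the 4×4 linear system over states ≠ 0 gives exactly h = [0, 4785/1076, 2175/538, 5285/1076, 1100/269] (h[0] = 0 is the target).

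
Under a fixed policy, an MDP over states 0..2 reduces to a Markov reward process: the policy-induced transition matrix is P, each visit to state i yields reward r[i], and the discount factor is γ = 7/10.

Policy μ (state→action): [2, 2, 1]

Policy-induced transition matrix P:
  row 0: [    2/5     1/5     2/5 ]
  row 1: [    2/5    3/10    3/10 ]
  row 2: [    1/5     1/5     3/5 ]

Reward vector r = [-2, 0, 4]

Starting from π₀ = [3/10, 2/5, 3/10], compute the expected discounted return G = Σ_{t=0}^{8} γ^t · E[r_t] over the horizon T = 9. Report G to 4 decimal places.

G = 3.1748

t=0: π = [0.3000, 0.4000, 0.3000], E[r] = 0.6000, γ^t·E[r] = 0.600000, running G = 0.600000
t=1: π = [0.3400, 0.2400, 0.4200], E[r] = 1.0000, γ^t·E[r] = 0.700000, running G = 1.300000
t=2: π = [0.3160, 0.2240, 0.4600], E[r] = 1.2080, γ^t·E[r] = 0.591920, running G = 1.891920
t=3: π = [0.3080, 0.2224, 0.4696], E[r] = 1.2624, γ^t·E[r] = 0.433003, running G = 2.324923
t=4: π = [0.3061, 0.2222, 0.4717], E[r] = 1.2746, γ^t·E[r] = 0.306022, running G = 2.630945
t=5: π = [0.3057, 0.2222, 0.4721], E[r] = 1.2771, γ^t·E[r] = 0.214646, running G = 2.845591
t=6: π = [0.3056, 0.2222, 0.4722], E[r] = 1.2776, γ^t·E[r] = 0.150314, running G = 2.995904
t=7: π = [0.3056, 0.2222, 0.4722], E[r] = 1.2778, γ^t·E[r] = 0.105228, running G = 3.101133
t=8: π = [0.3056, 0.2222, 0.4722], E[r] = 1.2778, γ^t·E[r] = 0.073661, running G = 3.174794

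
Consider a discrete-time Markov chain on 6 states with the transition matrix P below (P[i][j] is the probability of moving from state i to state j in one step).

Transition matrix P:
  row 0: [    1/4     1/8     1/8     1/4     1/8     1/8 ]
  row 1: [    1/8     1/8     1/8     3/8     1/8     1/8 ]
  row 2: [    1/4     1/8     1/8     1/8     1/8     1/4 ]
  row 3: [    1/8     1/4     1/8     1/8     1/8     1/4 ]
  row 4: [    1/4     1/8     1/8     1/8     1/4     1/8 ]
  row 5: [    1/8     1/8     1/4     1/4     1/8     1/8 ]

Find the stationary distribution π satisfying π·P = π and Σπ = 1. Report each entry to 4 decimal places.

π = [0.1841, 0.1509, 0.1461, 0.2069, 0.1429, 0.1691]

Balance equations π_j = Σ_i π_i·P[i][j]:
  π_0 = 1/4·π_0 + 1/8·π_1 + 1/4·π_2 + 1/8·π_3 + 1/4·π_4 + 1/8·π_5
  π_1 = 1/8·π_0 + 1/8·π_1 + 1/8·π_2 + 1/4·π_3 + 1/8·π_4 + 1/8·π_5
  π_2 = 1/8·π_0 + 1/8·π_1 + 1/8·π_2 + 1/8·π_3 + 1/8·π_4 + 1/4·π_5
  π_3 = 1/4·π_0 + 3/8·π_1 + 1/8·π_2 + 1/8·π_3 + 1/8·π_4 + 1/4·π_5
  π_4 = 1/8·π_0 + 1/8·π_1 + 1/8·π_2 + 1/8·π_3 + 1/4·π_4 + 1/8·π_5
  normalize: π_0 + π_1 + π_2 + π_3 + π_4 + π_5 = 1
Solving the linear system gives exactly π = [5776/31367, 676/4481, 4584/31367, 927/4481, 1/7, 5305/31367].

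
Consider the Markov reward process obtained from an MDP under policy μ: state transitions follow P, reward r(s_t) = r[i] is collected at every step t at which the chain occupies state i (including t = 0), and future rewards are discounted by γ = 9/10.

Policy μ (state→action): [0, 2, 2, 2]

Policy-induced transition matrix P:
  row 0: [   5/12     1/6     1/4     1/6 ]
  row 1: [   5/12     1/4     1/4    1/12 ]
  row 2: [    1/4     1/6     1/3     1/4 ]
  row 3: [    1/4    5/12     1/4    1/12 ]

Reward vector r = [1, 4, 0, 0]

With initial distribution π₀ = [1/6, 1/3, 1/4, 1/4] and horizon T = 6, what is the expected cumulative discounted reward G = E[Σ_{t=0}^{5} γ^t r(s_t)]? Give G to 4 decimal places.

t=0: π = [0.1667, 0.3333, 0.2500, 0.2500], E[r] = 1.5000, γ^t·E[r] = 1.500000, running G = 1.500000
t=1: π = [0.3333, 0.2569, 0.2708, 0.1389], E[r] = 1.3611, γ^t·E[r] = 1.225000, running G = 2.725000
t=2: π = [0.3484, 0.2228, 0.2726, 0.1563], E[r] = 1.2396, γ^t·E[r] = 1.004063, running G = 3.729063
t=3: π = [0.3452, 0.2243, 0.2727, 0.1578], E[r] = 1.2424, γ^t·E[r] = 0.905695, running G = 4.634758
t=4: π = [0.3449, 0.2248, 0.2727, 0.1576], E[r] = 1.2441, γ^t·E[r] = 0.816281, running G = 5.451038
t=5: π = [0.3450, 0.2248, 0.2727, 0.1575], E[r] = 1.2441, γ^t·E[r] = 0.734633, running G = 6.185672

G = 6.1857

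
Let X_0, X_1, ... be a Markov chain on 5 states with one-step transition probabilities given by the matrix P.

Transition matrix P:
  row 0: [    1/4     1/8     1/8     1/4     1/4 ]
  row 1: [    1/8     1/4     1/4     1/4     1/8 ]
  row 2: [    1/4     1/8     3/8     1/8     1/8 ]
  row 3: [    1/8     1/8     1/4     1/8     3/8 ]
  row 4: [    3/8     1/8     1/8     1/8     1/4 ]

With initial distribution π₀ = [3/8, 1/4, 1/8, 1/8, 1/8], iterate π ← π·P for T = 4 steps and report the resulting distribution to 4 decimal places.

t=0: π = [0.3750, 0.2500, 0.1250, 0.1250, 0.1250]
t=1: π = [0.2188, 0.1563, 0.2031, 0.2031, 0.2188]
t=2: π = [0.2324, 0.1445, 0.2207, 0.1719, 0.2305]
t=3: π = [0.2393, 0.1431, 0.2197, 0.1721, 0.2258]
t=4: π = [0.2388, 0.1429, 0.2193, 0.1728, 0.2262]

π = [0.2388, 0.1429, 0.2193, 0.1728, 0.2262]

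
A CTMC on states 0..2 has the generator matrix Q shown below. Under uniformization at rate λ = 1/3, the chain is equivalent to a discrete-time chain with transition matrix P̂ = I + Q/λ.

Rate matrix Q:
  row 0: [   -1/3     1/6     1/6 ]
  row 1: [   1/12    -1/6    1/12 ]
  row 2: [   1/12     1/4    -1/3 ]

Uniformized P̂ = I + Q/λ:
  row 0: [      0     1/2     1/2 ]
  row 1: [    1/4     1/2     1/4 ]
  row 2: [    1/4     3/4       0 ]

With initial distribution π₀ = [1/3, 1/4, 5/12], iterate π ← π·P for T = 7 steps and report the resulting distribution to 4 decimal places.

π = [0.2000, 0.5600, 0.2400]

t=0: π = [0.3333, 0.2500, 0.4167]
t=1: π = [0.1667, 0.6042, 0.2292]
t=2: π = [0.2083, 0.5573, 0.2344]
t=3: π = [0.1979, 0.5586, 0.2435]
t=4: π = [0.2005, 0.5609, 0.2386]
t=5: π = [0.1999, 0.5597, 0.2405]
t=6: π = [0.2000, 0.5601, 0.2398]
t=7: π = [0.2000, 0.5600, 0.2400]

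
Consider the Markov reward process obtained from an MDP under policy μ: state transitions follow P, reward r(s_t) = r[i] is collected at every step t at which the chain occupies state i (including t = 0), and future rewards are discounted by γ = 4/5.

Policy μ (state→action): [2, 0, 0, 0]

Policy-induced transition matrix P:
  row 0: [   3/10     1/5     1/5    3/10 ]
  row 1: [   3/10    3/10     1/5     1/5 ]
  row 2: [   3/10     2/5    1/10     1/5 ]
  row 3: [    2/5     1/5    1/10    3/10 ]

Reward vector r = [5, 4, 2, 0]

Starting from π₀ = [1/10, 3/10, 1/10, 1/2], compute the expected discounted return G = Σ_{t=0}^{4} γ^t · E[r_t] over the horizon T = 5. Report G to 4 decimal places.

G = 8.9618

t=0: π = [0.1000, 0.3000, 0.1000, 0.5000], E[r] = 1.9000, γ^t·E[r] = 1.900000, running G = 1.900000
t=1: π = [0.3500, 0.2500, 0.1400, 0.2600], E[r] = 3.0300, γ^t·E[r] = 2.424000, running G = 4.324000
t=2: π = [0.3260, 0.2530, 0.1600, 0.2610], E[r] = 2.9620, γ^t·E[r] = 1.895680, running G = 6.219680
t=3: π = [0.3261, 0.2573, 0.1579, 0.2587], E[r] = 2.9755, γ^t·E[r] = 1.523456, running G = 7.743136
t=4: π = [0.3259, 0.2573, 0.1583, 0.2585], E[r] = 2.9753, γ^t·E[r] = 1.218671, running G = 8.961807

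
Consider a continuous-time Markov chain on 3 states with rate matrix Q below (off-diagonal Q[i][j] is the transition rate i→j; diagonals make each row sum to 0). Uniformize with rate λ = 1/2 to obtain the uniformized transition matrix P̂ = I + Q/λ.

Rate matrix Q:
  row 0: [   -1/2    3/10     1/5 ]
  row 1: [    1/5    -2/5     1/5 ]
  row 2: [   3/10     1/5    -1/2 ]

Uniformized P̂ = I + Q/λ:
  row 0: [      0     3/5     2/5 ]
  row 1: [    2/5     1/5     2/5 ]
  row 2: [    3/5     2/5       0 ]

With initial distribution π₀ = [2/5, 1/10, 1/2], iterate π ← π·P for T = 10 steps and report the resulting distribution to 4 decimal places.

π = [0.3264, 0.3878, 0.2857]

t=0: π = [0.4000, 0.1000, 0.5000]
t=1: π = [0.3400, 0.4600, 0.2000]
t=2: π = [0.3040, 0.3760, 0.3200]
t=3: π = [0.3424, 0.3856, 0.2720]
t=4: π = [0.3174, 0.3914, 0.2912]
t=5: π = [0.3313, 0.3852, 0.2835]
t=6: π = [0.3242, 0.3892, 0.2866]
t=7: π = [0.3276, 0.3870, 0.2854]
t=8: π = [0.3260, 0.3881, 0.2859]
t=9: π = [0.3268, 0.3876, 0.2857]
t=10: π = [0.3264, 0.3878, 0.2857]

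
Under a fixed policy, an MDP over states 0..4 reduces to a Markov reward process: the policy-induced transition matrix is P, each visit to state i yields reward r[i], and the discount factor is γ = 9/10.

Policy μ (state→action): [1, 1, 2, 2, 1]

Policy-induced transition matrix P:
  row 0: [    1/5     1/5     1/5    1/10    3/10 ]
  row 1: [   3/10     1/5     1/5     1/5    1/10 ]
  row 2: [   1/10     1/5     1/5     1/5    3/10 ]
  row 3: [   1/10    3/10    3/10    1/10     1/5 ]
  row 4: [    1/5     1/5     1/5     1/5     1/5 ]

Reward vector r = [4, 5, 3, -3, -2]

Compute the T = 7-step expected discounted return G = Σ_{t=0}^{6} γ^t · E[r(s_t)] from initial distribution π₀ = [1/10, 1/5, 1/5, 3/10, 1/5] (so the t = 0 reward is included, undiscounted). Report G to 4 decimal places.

G = 7.2430

t=0: π = [0.1000, 0.2000, 0.2000, 0.3000, 0.2000], E[r] = 0.7000, γ^t·E[r] = 0.700000, running G = 0.700000
t=1: π = [0.1700, 0.2300, 0.2300, 0.1600, 0.2100], E[r] = 1.6200, γ^t·E[r] = 1.458000, running G = 2.158000
t=2: π = [0.1840, 0.2160, 0.2160, 0.1670, 0.2170], E[r] = 1.5290, γ^t·E[r] = 1.238490, running G = 3.396490
t=3: π = [0.1833, 0.2167, 0.2167, 0.1649, 0.2184], E[r] = 1.5353, γ^t·E[r] = 1.119234, running G = 4.515724
t=4: π = [0.1835, 0.2165, 0.2165, 0.1652, 0.2183], E[r] = 1.5338, γ^t·E[r] = 1.006300, running G = 5.522024
t=5: π = [0.1835, 0.2165, 0.2165, 0.1651, 0.2184], E[r] = 1.5340, γ^t·E[r] = 0.905798, running G = 6.427822
t=6: π = [0.1835, 0.2165, 0.2165, 0.1651, 0.2183], E[r] = 1.5339, γ^t·E[r] = 0.815199, running G = 7.243020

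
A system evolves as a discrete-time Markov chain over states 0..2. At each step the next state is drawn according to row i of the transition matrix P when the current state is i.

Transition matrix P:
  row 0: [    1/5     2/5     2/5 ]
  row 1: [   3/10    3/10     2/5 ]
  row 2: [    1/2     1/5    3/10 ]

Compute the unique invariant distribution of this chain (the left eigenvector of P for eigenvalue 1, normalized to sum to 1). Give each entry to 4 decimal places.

π = [0.3388, 0.2975, 0.3636]

Balance equations π_j = Σ_i π_i·P[i][j]:
  π_0 = 1/5·π_0 + 3/10·π_1 + 1/2·π_2
  π_1 = 2/5·π_0 + 3/10·π_1 + 1/5·π_2
  normalize: π_0 + π_1 + π_2 = 1
Solving the linear system gives exactly π = [41/121, 36/121, 4/11].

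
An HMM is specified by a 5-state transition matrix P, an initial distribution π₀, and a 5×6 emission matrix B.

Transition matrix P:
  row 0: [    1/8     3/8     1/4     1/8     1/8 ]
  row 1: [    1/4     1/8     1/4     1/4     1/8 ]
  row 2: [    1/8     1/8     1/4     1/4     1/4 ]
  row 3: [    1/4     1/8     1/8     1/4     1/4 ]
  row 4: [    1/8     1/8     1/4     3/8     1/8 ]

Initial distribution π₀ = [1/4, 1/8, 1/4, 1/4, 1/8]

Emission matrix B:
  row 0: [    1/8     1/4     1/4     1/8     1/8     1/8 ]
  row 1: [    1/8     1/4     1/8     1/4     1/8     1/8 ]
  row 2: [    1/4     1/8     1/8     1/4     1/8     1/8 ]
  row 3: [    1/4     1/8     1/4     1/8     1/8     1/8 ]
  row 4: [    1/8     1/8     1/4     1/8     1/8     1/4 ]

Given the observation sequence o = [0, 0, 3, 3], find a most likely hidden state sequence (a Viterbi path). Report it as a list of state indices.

t=0: δ = [3.125e-02, 1.562e-02, 6.250e-02, 6.250e-02, 1.562e-02]  (obs o_0=0)
t=1: δ = [1.953e-03, 1.465e-03, 3.906e-03, 3.906e-03, 1.953e-03]  ψ = [3, 0, 2, 2, 2]  (obs o_1=0)
t=2: δ = [1.221e-04, 1.831e-04, 2.441e-04, 1.221e-04, 1.221e-04]  ψ = [3, 0, 2, 2, 2]  (obs o_2=3)
t=3: δ = [5.722e-06, 1.144e-05, 1.526e-05, 7.629e-06, 7.629e-06]  ψ = [1, 0, 2, 2, 2]  (obs o_3=3)
backtrack: best end state = 2; path = [2, 2, 2, 2]

path = [2, 2, 2, 2]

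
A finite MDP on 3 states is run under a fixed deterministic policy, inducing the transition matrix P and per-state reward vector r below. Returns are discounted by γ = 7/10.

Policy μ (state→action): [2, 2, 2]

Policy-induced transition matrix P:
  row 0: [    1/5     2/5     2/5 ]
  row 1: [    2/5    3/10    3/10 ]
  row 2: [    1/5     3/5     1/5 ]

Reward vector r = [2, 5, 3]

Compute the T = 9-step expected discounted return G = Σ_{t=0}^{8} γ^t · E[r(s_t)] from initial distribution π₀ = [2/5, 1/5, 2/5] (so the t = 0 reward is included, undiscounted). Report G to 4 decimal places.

t=0: π = [0.4000, 0.2000, 0.4000], E[r] = 3.0000, γ^t·E[r] = 3.000000, running G = 3.000000
t=1: π = [0.2400, 0.4600, 0.3000], E[r] = 3.6800, γ^t·E[r] = 2.576000, running G = 5.576000
t=2: π = [0.2920, 0.4140, 0.2940], E[r] = 3.5360, γ^t·E[r] = 1.732640, running G = 7.308640
t=3: π = [0.2828, 0.4174, 0.2998], E[r] = 3.5520, γ^t·E[r] = 1.218336, running G = 8.526976
t=4: π = [0.2835, 0.4182, 0.2983], E[r] = 3.5530, γ^t·E[r] = 0.853066, running G = 9.380042
t=5: π = [0.2836, 0.4178, 0.2985], E[r] = 3.5520, γ^t·E[r] = 0.596990, running G = 9.977032
t=6: π = [0.2836, 0.4179, 0.2985], E[r] = 3.5523, γ^t·E[r] = 0.417921, running G = 10.394953
t=7: π = [0.2836, 0.4179, 0.2985], E[r] = 3.5522, γ^t·E[r] = 0.292542, running G = 10.687495
t=8: π = [0.2836, 0.4179, 0.2985], E[r] = 3.5522, γ^t·E[r] = 0.204779, running G = 10.892274

G = 10.8923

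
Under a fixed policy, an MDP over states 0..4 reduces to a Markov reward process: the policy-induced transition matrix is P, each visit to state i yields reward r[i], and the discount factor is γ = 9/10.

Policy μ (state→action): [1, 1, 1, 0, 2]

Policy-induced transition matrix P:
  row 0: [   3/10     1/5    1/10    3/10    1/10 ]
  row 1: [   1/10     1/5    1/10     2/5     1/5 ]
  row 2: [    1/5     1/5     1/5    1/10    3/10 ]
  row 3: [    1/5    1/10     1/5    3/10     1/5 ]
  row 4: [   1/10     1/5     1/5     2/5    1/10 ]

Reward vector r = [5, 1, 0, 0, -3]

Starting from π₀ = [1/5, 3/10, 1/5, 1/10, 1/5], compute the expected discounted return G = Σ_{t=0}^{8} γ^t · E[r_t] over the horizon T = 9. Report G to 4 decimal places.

G = 3.4420

t=0: π = [0.2000, 0.3000, 0.2000, 0.1000, 0.2000], E[r] = 0.7000, γ^t·E[r] = 0.700000, running G = 0.700000
t=1: π = [0.1700, 0.1900, 0.1500, 0.3100, 0.1800], E[r] = 0.5000, γ^t·E[r] = 0.450000, running G = 1.150000
t=2: π = [0.1800, 0.1690, 0.1640, 0.3070, 0.1800], E[r] = 0.5290, γ^t·E[r] = 0.428490, running G = 1.578490
t=3: π = [0.1831, 0.1693, 0.1651, 0.3021, 0.1804], E[r] = 0.5436, γ^t·E[r] = 0.396284, running G = 1.974774
t=4: π = [0.1833, 0.1698, 0.1648, 0.3020, 0.1802], E[r] = 0.5460, γ^t·E[r] = 0.358237, running G = 2.333012
t=5: π = [0.1833, 0.1698, 0.1647, 0.3020, 0.1801], E[r] = 0.5461, γ^t·E[r] = 0.322480, running G = 2.655491
t=6: π = [0.1833, 0.1698, 0.1647, 0.3021, 0.1801], E[r] = 0.5461, γ^t·E[r] = 0.290238, running G = 2.945729
t=7: π = [0.1833, 0.1698, 0.1647, 0.3021, 0.1801], E[r] = 0.5461, γ^t·E[r] = 0.261217, running G = 3.206945
t=8: π = [0.1833, 0.1698, 0.1647, 0.3021, 0.1801], E[r] = 0.5461, γ^t·E[r] = 0.235096, running G = 3.442041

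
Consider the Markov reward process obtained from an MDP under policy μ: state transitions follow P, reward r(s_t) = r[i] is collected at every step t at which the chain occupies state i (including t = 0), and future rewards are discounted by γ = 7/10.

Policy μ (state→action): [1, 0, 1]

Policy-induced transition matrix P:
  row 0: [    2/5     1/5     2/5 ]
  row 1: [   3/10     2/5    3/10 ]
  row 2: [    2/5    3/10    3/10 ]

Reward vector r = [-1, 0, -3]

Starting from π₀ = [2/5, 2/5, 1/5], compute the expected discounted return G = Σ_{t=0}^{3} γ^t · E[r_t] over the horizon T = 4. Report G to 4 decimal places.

G = -3.1151

t=0: π = [0.4000, 0.4000, 0.2000], E[r] = -1.0000, γ^t·E[r] = -1.000000, running G = -1.000000
t=1: π = [0.3600, 0.3000, 0.3400], E[r] = -1.3800, γ^t·E[r] = -0.966000, running G = -1.966000
t=2: π = [0.3700, 0.2940, 0.3360], E[r] = -1.3780, γ^t·E[r] = -0.675220, running G = -2.641220
t=3: π = [0.3706, 0.2924, 0.3370], E[r] = -1.3816, γ^t·E[r] = -0.473889, running G = -3.115109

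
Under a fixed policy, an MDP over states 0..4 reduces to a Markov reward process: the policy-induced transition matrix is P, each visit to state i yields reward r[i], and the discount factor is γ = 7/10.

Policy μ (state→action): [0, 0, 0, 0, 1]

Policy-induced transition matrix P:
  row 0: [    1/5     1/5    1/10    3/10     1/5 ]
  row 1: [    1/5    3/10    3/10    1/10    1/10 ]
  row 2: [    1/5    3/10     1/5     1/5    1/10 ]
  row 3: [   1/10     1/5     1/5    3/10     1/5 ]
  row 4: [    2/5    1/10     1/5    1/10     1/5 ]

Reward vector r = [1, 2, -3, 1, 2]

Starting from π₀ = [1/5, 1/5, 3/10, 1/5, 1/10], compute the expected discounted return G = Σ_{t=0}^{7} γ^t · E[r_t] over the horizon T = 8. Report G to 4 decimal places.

G = 1.3409

t=0: π = [0.2000, 0.2000, 0.3000, 0.2000, 0.1000], E[r] = 0.1000, γ^t·E[r] = 0.100000, running G = 0.100000
t=1: π = [0.2000, 0.2400, 0.2000, 0.2100, 0.1500], E[r] = 0.5900, γ^t·E[r] = 0.413000, running G = 0.513000
t=2: π = [0.2090, 0.2290, 0.2040, 0.2020, 0.1560], E[r] = 0.5690, γ^t·E[r] = 0.278810, running G = 0.791810
t=3: π = [0.2110, 0.2277, 0.2020, 0.2026, 0.1567], E[r] = 0.5764, γ^t·E[r] = 0.197705, running G = 0.989515
t=4: π = [0.2111, 0.2273, 0.2017, 0.2029, 0.1570], E[r] = 0.5777, γ^t·E[r] = 0.138694, running G = 1.128209
t=5: π = [0.2111, 0.2272, 0.2016, 0.2030, 0.1571], E[r] = 0.5778, γ^t·E[r] = 0.097112, running G = 1.225321
t=6: π = [0.2111, 0.2272, 0.2016, 0.2030, 0.1571], E[r] = 0.5779, γ^t·E[r] = 0.067984, running G = 1.293306
t=7: π = [0.2111, 0.2272, 0.2016, 0.2030, 0.1571], E[r] = 0.5779, γ^t·E[r] = 0.047590, running G = 1.340896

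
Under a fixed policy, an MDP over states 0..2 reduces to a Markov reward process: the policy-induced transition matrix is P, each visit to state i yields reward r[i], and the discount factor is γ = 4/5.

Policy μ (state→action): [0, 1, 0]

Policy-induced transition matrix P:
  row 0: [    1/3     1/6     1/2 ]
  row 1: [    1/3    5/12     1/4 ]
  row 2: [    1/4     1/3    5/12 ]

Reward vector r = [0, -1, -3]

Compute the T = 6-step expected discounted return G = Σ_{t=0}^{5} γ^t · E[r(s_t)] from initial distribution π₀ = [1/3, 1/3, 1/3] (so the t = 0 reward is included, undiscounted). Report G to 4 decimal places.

G = -5.3080

t=0: π = [0.3333, 0.3333, 0.3333], E[r] = -1.3333, γ^t·E[r] = -1.333333, running G = -1.333333
t=1: π = [0.3056, 0.3056, 0.3889], E[r] = -1.4722, γ^t·E[r] = -1.177778, running G = -2.511111
t=2: π = [0.3009, 0.3079, 0.3912], E[r] = -1.4815, γ^t·E[r] = -0.948148, running G = -3.459259
t=3: π = [0.3007, 0.3088, 0.3904], E[r] = -1.4801, γ^t·E[r] = -0.757827, running G = -4.217086
t=4: π = [0.3008, 0.3089, 0.3903], E[r] = -1.4797, γ^t·E[r] = -0.606091, running G = -4.823177
t=5: π = [0.3008, 0.3089, 0.3902], E[r] = -1.4797, γ^t·E[r] = -0.484859, running G = -5.308036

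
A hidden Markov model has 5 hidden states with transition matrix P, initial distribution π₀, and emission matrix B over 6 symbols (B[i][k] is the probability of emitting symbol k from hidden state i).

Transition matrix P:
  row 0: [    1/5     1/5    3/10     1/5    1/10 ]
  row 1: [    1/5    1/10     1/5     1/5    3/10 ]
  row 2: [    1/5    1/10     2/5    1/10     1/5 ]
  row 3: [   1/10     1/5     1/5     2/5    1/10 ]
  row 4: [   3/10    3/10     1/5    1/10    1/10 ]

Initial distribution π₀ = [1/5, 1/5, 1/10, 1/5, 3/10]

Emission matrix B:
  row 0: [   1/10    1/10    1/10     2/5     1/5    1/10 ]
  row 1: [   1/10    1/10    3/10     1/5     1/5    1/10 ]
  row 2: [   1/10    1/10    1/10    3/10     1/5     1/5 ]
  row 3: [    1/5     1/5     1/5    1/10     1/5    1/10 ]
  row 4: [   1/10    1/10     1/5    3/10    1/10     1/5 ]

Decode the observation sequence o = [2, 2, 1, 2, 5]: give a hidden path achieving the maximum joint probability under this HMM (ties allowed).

t=0: δ = [2.000e-02, 6.000e-02, 1.000e-02, 4.000e-02, 6.000e-02]  (obs o_0=2)
t=1: δ = [1.800e-03, 5.400e-03, 1.200e-03, 3.200e-03, 3.600e-03]  ψ = [4, 4, 1, 3, 1]  (obs o_1=2)
t=2: δ = [1.080e-04, 1.080e-04, 1.080e-04, 2.560e-04, 1.620e-04]  ψ = [1, 4, 1, 3, 1]  (obs o_2=1)
t=3: δ = [4.860e-06, 1.536e-05, 5.120e-06, 2.048e-05, 6.480e-06]  ψ = [4, 3, 3, 3, 1]  (obs o_3=2)
t=4: δ = [3.072e-07, 4.096e-07, 8.192e-07, 8.192e-07, 9.216e-07]  ψ = [1, 3, 3, 3, 1]  (obs o_4=5)
backtrack: best end state = 4; path = [3, 3, 3, 1, 4]

path = [3, 3, 3, 1, 4]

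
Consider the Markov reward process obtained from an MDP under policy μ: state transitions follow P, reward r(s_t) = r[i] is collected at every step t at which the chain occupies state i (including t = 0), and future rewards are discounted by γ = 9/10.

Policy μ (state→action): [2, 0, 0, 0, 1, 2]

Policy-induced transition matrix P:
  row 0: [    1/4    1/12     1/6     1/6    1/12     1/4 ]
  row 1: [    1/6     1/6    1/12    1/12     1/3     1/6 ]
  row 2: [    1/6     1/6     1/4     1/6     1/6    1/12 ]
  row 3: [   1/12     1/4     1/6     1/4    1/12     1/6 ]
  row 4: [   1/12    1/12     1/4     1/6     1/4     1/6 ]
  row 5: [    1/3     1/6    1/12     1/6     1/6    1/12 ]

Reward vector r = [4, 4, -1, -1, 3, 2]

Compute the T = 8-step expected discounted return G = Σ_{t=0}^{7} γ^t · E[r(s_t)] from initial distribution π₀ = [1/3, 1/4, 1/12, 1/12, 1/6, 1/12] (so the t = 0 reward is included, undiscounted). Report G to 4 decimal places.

t=0: π = [0.3333, 0.2500, 0.0833, 0.0833, 0.1667, 0.0833], E[r] = 2.8333, γ^t·E[r] = 2.833333, running G = 2.833333
t=1: π = [0.1875, 0.1319, 0.1597, 0.1528, 0.1875, 0.1806], E[r] = 1.8889, γ^t·E[r] = 1.700000, running G = 4.533333
t=2: π = [0.1840, 0.1481, 0.1696, 0.1684, 0.1759, 0.1539], E[r] = 1.8264, γ^t·E[r] = 1.479375, running G = 6.012708
t=3: π = [0.1790, 0.1507, 0.1703, 0.1684, 0.1766, 0.1550], E[r] = 1.8201, γ^t·E[r] = 1.326832, running G = 7.339540
t=4: π = [0.1787, 0.1511, 0.1701, 0.1681, 0.1776, 0.1545], E[r] = 1.8223, γ^t·E[r] = 1.195623, running G = 8.535163
t=5: π = [0.1785, 0.1510, 0.1702, 0.1681, 0.1777, 0.1545], E[r] = 1.8219, γ^t·E[r] = 1.075818, running G = 9.610982
t=6: π = [0.1785, 0.1510, 0.1702, 0.1681, 0.1778, 0.1545], E[r] = 1.8218, γ^t·E[r] = 0.968183, running G = 10.579164
t=7: π = [0.1785, 0.1510, 0.1702, 0.1681, 0.1778, 0.1545], E[r] = 1.8218, γ^t·E[r] = 0.871348, running G = 11.450513

G = 11.4505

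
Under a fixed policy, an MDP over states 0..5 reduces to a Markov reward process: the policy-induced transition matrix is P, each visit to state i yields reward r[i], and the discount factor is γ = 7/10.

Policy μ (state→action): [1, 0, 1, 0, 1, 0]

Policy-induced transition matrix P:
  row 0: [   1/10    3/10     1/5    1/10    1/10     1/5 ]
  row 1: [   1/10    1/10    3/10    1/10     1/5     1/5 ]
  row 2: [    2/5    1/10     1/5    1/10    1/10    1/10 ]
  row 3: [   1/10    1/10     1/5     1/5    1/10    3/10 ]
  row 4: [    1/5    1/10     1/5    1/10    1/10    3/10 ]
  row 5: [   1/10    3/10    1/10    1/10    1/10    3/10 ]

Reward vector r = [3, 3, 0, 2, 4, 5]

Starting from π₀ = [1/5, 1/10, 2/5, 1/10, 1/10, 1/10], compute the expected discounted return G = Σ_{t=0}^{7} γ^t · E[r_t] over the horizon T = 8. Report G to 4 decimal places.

t=0: π = [0.2000, 0.1000, 0.4000, 0.1000, 0.1000, 0.1000], E[r] = 2.0000, γ^t·E[r] = 2.000000, running G = 2.000000
t=1: π = [0.2300, 0.1600, 0.2000, 0.1100, 0.1100, 0.1900], E[r] = 2.7800, γ^t·E[r] = 1.946000, running G = 3.946000
t=2: π = [0.1710, 0.1840, 0.1970, 0.1110, 0.1160, 0.2210], E[r] = 2.8560, γ^t·E[r] = 1.399440, running G = 5.345440
t=3: π = [0.1707, 0.1784, 0.1963, 0.1111, 0.1184, 0.2251], E[r] = 2.8686, γ^t·E[r] = 0.983930, running G = 6.329370
t=4: π = [0.1707, 0.1792, 0.1953, 0.1111, 0.1178, 0.2258], E[r] = 2.8724, γ^t·E[r] = 0.689663, running G = 7.019033
t=5: π = [0.1704, 0.1793, 0.1953, 0.1111, 0.1179, 0.2259], E[r] = 2.8727, γ^t·E[r] = 0.482814, running G = 7.501847
t=6: π = [0.1704, 0.1793, 0.1953, 0.1111, 0.1179, 0.2260], E[r] = 2.8727, γ^t·E[r] = 0.337975, running G = 7.839822
t=7: π = [0.1704, 0.1793, 0.1953, 0.1111, 0.1179, 0.2260], E[r] = 2.8728, γ^t·E[r] = 0.236584, running G = 8.076406

G = 8.0764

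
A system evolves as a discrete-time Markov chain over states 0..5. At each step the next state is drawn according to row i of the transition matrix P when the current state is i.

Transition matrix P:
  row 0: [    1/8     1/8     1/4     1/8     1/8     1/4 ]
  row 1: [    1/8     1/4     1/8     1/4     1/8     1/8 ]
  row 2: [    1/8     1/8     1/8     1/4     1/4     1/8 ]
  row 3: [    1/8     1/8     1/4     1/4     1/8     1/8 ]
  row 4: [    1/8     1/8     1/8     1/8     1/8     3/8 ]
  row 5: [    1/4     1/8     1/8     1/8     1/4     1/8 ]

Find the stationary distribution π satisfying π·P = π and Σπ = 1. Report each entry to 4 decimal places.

π = [0.1482, 0.1429, 0.1669, 0.1871, 0.1691, 0.1858]

Balance equations π_j = Σ_i π_i·P[i][j]:
  π_0 = 1/8·π_0 + 1/8·π_1 + 1/8·π_2 + 1/8·π_3 + 1/8·π_4 + 1/4·π_5
  π_1 = 1/8·π_0 + 1/4·π_1 + 1/8·π_2 + 1/8·π_3 + 1/8·π_4 + 1/8·π_5
  π_2 = 1/4·π_0 + 1/8·π_1 + 1/8·π_2 + 1/4·π_3 + 1/8·π_4 + 1/8·π_5
  π_3 = 1/8·π_0 + 1/4·π_1 + 1/4·π_2 + 1/4·π_3 + 1/8·π_4 + 1/8·π_5
  π_4 = 1/8·π_0 + 1/8·π_1 + 1/4·π_2 + 1/8·π_3 + 1/8·π_4 + 1/4·π_5
  normalize: π_0 + π_1 + π_2 + π_3 + π_4 + π_5 = 1
Solving the linear system gives exactly π = [4639/31297, 1/7, 5224/31297, 5856/31297, 756/4471, 5815/31297].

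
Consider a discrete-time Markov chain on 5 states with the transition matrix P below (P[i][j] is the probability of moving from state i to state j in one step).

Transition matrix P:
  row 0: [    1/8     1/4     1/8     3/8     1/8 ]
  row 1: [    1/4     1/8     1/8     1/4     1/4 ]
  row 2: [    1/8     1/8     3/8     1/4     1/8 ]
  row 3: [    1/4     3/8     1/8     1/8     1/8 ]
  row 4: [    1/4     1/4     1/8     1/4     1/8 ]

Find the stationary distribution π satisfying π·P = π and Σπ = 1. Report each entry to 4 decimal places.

Balance equations π_j = Σ_i π_i·P[i][j]:
  π_0 = 1/8·π_0 + 1/4·π_1 + 1/8·π_2 + 1/4·π_3 + 1/4·π_4
  π_1 = 1/4·π_0 + 1/8·π_1 + 1/8·π_2 + 3/8·π_3 + 1/4·π_4
  π_2 = 1/8·π_0 + 1/8·π_1 + 3/8·π_2 + 1/8·π_3 + 1/8·π_4
  π_3 = 3/8·π_0 + 1/4·π_1 + 1/4·π_2 + 1/8·π_3 + 1/4·π_4
  normalize: π_0 + π_1 + π_2 + π_3 + π_4 = 1
Solving the linear system gives exactly π = [11/54, 505/2187, 1/6, 119/486, 673/4374].

π = [0.2037, 0.2309, 0.1667, 0.2449, 0.1539]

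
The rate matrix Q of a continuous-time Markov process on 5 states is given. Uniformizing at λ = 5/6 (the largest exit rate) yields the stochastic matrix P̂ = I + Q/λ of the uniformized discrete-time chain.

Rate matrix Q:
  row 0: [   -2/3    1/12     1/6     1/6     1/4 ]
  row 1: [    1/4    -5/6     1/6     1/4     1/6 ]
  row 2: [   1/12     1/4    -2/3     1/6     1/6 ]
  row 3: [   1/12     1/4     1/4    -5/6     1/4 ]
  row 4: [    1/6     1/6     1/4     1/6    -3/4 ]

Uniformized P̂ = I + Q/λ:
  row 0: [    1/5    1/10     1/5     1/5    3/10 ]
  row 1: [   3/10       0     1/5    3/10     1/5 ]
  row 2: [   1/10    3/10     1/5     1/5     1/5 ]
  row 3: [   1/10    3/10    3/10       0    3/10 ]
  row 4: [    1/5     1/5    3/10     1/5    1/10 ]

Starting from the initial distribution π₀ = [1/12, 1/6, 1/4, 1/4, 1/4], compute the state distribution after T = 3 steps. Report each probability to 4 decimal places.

t=0: π = [0.0833, 0.1667, 0.2500, 0.2500, 0.2500]
t=1: π = [0.1667, 0.2083, 0.2500, 0.1667, 0.2083]
t=2: π = [0.1792, 0.1833, 0.2375, 0.1875, 0.2125]
t=3: π = [0.1758, 0.1879, 0.2400, 0.1808, 0.2154]

π = [0.1758, 0.1879, 0.2400, 0.1808, 0.2154]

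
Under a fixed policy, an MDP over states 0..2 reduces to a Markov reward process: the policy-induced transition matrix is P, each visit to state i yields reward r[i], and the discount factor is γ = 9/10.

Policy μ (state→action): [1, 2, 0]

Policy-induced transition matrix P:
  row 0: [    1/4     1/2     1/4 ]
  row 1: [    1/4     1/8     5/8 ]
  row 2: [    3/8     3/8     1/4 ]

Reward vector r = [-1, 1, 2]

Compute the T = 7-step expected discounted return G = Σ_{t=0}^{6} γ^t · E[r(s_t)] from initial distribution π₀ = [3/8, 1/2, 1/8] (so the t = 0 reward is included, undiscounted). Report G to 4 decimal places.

t=0: π = [0.3750, 0.5000, 0.1250], E[r] = 0.3750, γ^t·E[r] = 0.375000, running G = 0.375000
t=1: π = [0.2656, 0.2969, 0.4375], E[r] = 0.9063, γ^t·E[r] = 0.815625, running G = 1.190625
t=2: π = [0.3047, 0.3340, 0.3613], E[r] = 0.7520, γ^t·E[r] = 0.609082, running G = 1.799707
t=3: π = [0.2952, 0.3296, 0.3752], E[r] = 0.7849, γ^t·E[r] = 0.572201, running G = 2.371908
t=4: π = [0.2969, 0.3295, 0.3736], E[r] = 0.7798, γ^t·E[r] = 0.511617, running G = 2.883525
t=5: π = [0.2967, 0.3297, 0.3736], E[r] = 0.7802, γ^t·E[r] = 0.460678, running G = 3.344203
t=6: π = [0.2967, 0.3297, 0.3737], E[r] = 0.7803, γ^t·E[r] = 0.414663, running G = 3.758866

G = 3.7589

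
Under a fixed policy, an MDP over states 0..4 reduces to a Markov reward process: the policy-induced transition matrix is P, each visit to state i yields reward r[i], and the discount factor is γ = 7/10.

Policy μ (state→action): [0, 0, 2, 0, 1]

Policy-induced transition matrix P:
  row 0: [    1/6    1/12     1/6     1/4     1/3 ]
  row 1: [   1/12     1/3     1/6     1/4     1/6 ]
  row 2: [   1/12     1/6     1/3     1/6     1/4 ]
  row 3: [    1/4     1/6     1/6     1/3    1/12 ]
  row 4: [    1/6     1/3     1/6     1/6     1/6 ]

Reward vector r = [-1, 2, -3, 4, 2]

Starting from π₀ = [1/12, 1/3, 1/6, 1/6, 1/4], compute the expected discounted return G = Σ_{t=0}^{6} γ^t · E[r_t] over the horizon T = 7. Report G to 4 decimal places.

G = 3.3942

t=0: π = [0.0833, 0.3333, 0.1667, 0.1667, 0.2500], E[r] = 1.2500, γ^t·E[r] = 1.250000, running G = 1.250000
t=1: π = [0.1389, 0.2569, 0.1944, 0.2292, 0.1806], E[r] = 1.0694, γ^t·E[r] = 0.748611, running G = 1.998611
t=2: π = [0.1481, 0.2280, 0.1991, 0.2378, 0.1869], E[r] = 1.0359, γ^t·E[r] = 0.507581, running G = 2.506192
t=3: π = [0.1509, 0.2235, 0.1998, 0.2377, 0.1881], E[r] = 1.0234, γ^t·E[r] = 0.351023, running G = 2.857215
t=4: π = [0.1512, 0.2227, 0.2000, 0.2375, 0.1887], E[r] = 1.0215, γ^t·E[r] = 0.245260, running G = 3.102475
t=5: π = [0.1512, 0.2226, 0.2000, 0.2374, 0.1887], E[r] = 1.0211, γ^t·E[r] = 0.171621, running G = 3.274096
t=6: π = [0.1512, 0.2226, 0.2000, 0.2374, 0.1888], E[r] = 1.0211, γ^t·E[r] = 0.120130, running G = 3.394225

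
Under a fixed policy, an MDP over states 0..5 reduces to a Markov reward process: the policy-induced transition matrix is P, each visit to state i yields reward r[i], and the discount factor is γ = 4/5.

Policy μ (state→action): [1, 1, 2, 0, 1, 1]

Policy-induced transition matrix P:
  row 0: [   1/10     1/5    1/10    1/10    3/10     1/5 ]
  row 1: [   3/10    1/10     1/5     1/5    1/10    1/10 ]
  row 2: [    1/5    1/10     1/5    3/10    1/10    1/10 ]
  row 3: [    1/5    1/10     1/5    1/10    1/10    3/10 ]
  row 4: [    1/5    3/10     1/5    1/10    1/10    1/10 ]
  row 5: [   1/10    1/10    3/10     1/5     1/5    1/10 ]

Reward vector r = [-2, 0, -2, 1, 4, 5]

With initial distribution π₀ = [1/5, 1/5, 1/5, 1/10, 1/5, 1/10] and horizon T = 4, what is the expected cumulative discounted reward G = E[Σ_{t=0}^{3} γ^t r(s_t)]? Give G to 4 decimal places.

t=0: π = [0.2000, 0.2000, 0.2000, 0.1000, 0.2000, 0.1000], E[r] = 0.6000, γ^t·E[r] = 0.600000, running G = 0.600000
t=1: π = [0.1900, 0.1600, 0.1900, 0.1700, 0.1500, 0.1400], E[r] = 0.7100, γ^t·E[r] = 0.568000, running G = 1.168000
t=2: π = [0.1830, 0.1490, 0.1950, 0.1680, 0.1520, 0.1530], E[r] = 0.7850, γ^t·E[r] = 0.502400, running G = 1.670400
t=3: π = [0.1813, 0.1487, 0.1970, 0.1692, 0.1519, 0.1519], E[r] = 0.7797, γ^t·E[r] = 0.399206, running G = 2.069606

G = 2.0696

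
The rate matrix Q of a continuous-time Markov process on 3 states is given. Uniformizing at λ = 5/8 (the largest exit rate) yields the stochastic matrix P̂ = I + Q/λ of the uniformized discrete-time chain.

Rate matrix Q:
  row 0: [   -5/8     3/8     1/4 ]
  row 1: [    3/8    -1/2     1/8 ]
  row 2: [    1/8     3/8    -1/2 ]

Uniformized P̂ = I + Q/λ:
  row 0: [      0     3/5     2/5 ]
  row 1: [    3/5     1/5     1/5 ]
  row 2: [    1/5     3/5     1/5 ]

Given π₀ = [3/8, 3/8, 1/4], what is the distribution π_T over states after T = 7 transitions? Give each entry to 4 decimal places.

π = [0.3093, 0.4287, 0.2620]

t=0: π = [0.3750, 0.3750, 0.2500]
t=1: π = [0.2750, 0.4500, 0.2750]
t=2: π = [0.3250, 0.4200, 0.2550]
t=3: π = [0.3030, 0.4320, 0.2650]
t=4: π = [0.3122, 0.4272, 0.2606]
t=5: π = [0.3084, 0.4291, 0.2624]
t=6: π = [0.3100, 0.4284, 0.2617]
t=7: π = [0.3093, 0.4287, 0.2620]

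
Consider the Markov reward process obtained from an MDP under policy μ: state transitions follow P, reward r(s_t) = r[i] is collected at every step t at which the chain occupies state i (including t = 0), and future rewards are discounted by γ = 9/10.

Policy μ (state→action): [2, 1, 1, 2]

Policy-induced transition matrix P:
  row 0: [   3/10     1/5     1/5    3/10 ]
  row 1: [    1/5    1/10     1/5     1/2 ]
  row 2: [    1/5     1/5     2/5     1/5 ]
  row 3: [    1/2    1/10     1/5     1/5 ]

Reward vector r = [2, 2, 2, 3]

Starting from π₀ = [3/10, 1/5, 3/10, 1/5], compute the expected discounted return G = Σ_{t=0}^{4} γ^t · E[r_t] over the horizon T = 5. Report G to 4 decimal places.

t=0: π = [0.3000, 0.2000, 0.3000, 0.2000], E[r] = 2.2000, γ^t·E[r] = 2.200000, running G = 2.200000
t=1: π = [0.2900, 0.1600, 0.2600, 0.2900], E[r] = 2.2900, γ^t·E[r] = 2.061000, running G = 4.261000
t=2: π = [0.3160, 0.1550, 0.2520, 0.2770], E[r] = 2.2770, γ^t·E[r] = 1.844370, running G = 6.105370
t=3: π = [0.3147, 0.1568, 0.2504, 0.2781], E[r] = 2.2781, γ^t·E[r] = 1.660735, running G = 7.766105
t=4: π = [0.3149, 0.1565, 0.2501, 0.2785], E[r] = 2.2785, γ^t·E[r] = 1.494930, running G = 9.261035

G = 9.2610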